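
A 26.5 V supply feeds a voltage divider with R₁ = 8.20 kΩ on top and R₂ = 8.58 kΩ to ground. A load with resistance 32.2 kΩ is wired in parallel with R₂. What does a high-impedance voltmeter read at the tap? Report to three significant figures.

V_out ≈ 12.0 V

The load sits in parallel with R₂: R₂‖R_L = (8.58 × 32.2) / (8.58 + 32.2) = 6.775 kΩ.
V_out = 26.5 × 6.775 / (8.20 + 6.775) = 26.5 × 6.775/14.97 = 12.0 V.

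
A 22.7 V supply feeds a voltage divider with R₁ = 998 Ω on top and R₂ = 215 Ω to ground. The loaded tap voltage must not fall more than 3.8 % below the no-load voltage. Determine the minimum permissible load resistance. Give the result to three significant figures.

Output resistance R_th = R₁‖R₂ = (998 × 215)/1213 = 176.9 Ω.
The fractional drop is R_th/(R_th + R_L); requiring this ≤ 0.0380 gives R_L ≥ R_th(1/0.0380 − 1) = 176.9 × 25.32 = 4.48 kΩ.

R_L(min) ≈ 4.48 kΩ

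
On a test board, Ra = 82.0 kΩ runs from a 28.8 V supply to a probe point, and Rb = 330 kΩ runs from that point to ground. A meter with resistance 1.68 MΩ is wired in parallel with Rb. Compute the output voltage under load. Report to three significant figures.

V_out ≈ 22.2 V

The load sits in parallel with Rb: Rb‖R_L = (330 × 1680) / (330 + 1680) = 275.8 kΩ.
V_out = 28.8 × 275.8 / (82.0 + 275.8) = 28.8 × 275.8/357.8 = 22.2 V.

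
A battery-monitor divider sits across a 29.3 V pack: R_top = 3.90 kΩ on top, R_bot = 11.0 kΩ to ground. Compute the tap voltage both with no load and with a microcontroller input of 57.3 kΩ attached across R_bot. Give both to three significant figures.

Open-circuit: V = 29.3 × 11.0/(3.90 + 11.0) = 21.6 V.
With the load, R_bot becomes R_bot‖R_L = 9.228 kΩ, so V = 29.3 × 9.228/13.13 = 20.6 V.

Unloaded: 21.6 V; loaded: 20.6 V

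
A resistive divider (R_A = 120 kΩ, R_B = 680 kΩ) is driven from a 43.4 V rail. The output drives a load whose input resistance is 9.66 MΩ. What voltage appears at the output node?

V_out ≈ 36.5 V

The load sits in parallel with R_B: R_B‖R_L = (680 × 9660) / (680 + 9660) = 635.3 kΩ.
V_out = 43.4 × 635.3 / (120 + 635.3) = 43.4 × 635.3/755.3 = 36.5 V.
(Unloaded it would have been 36.9 V.)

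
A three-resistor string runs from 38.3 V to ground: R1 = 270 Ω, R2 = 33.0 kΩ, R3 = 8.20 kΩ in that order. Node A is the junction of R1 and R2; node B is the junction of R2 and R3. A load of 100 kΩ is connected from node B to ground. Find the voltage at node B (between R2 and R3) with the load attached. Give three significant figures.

At node B, R3 is in parallel with the load: R3‖R_L = 7579 Ω.
Below node A the resistance is R2 + (R3‖R_L) = 40580 Ω, so V_A = 38.3 × 40580/40850 = 38.05 V.
Then V_B = V_A × (R3‖R_L)/(R2 + R3‖R_L) = 38.05 × 7579/40580 = 7.11 V.

V ≈ 7.11 V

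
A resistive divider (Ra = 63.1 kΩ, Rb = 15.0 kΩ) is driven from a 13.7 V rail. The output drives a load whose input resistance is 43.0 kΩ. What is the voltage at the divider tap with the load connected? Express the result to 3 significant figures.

V_out ≈ 2.05 V

The load sits in parallel with Rb: Rb‖R_L = (15.0 × 43.0) / (15.0 + 43.0) = 11.12 kΩ.
V_out = 13.7 × 11.12 / (63.1 + 11.12) = 13.7 × 11.12/74.22 = 2.05 V.
(Unloaded it would have been 2.63 V.)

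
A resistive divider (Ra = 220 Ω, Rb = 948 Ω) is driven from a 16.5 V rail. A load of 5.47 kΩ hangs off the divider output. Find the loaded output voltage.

The load sits in parallel with Rb: Rb‖R_L = (948 × 5470) / (948 + 5470) = 808.0 Ω.
V_out = 16.5 × 808.0 / (220 + 808.0) = 16.5 × 808.0/1028 = 13.0 V.
(Unloaded it would have been 13.4 V.)

V_out ≈ 13.0 V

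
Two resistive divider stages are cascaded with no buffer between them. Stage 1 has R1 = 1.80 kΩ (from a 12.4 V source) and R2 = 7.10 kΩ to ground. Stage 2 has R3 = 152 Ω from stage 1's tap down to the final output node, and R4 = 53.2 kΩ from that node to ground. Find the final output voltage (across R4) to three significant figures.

V_out ≈ 9.61 V

Stage 2 presents R3+R4 = 53350 Ω as a load on stage 1's tap.
Stage 1's lower leg becomes R2‖(R3+R4) = 6266 Ω, so V_mid = 12.4 × 6266/8066 = 9.633 V.
Stage 2 is itself unloaded: V_out = V_mid × R4/(R3+R4) = 9.633 × 53200/53350 = 9.61 V.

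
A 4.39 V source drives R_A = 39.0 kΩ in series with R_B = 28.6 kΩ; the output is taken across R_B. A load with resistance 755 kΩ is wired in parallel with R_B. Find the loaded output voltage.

V_out ≈ 1.82 V

The load sits in parallel with R_B: R_B‖R_L = (28.6 × 755) / (28.6 + 755) = 27.56 kΩ.
V_out = 4.39 × 27.56 / (39.0 + 27.56) = 4.39 × 27.56/66.56 = 1.82 V.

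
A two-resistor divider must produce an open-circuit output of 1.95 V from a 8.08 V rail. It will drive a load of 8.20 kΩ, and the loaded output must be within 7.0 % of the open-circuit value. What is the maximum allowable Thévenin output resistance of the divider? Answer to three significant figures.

R_th ≤ 617 Ω

Loading drop = R_th/(R_th + R_L) ≤ 0.0700, so R_th ≤ R_L · ε/(1−ε) = 8.20 kΩ × 0.0700/0.9300 = 617 Ω.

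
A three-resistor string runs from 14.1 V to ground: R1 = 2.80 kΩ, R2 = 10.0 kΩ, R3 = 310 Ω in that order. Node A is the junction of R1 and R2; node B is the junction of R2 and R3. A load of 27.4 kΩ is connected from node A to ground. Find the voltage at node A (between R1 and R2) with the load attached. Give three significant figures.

V ≈ 10.3 V

Below node A the series string R2+R3 = 10310 Ω sits in parallel with the 27400 Ω load: 7491 Ω.
V_A = 14.1 × 7491/(2800 + 7491) = 10.3 V.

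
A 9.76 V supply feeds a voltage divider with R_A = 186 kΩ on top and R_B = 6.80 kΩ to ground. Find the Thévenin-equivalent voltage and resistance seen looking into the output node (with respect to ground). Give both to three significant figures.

V_th = 0.344 V, R_th = 6.56 kΩ

V_th is the open-circuit tap voltage: 9.76 × 6.80/(186 + 6.80) = 0.344 V.
With the supply zeroed, R_A and R_B appear in parallel from the tap: R_th = R_A‖R_B = (186 × 6.80)/192.8 = 6.56 kΩ.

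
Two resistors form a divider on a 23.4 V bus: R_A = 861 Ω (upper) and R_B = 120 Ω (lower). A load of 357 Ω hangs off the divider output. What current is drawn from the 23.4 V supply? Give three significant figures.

I ≈ 24.6 mA

R_B‖R_L = 89.81 Ω, so the source sees R_A + R_B‖R_L = 950.8 Ω.
I = 23.4 V / 950.8 Ω = 24.6 mA.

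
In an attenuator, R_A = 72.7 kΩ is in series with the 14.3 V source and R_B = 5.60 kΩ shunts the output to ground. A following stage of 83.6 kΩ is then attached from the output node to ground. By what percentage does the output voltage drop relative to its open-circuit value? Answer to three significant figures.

The divider's output (Thévenin) resistance is R_A‖R_B = 5.199 kΩ.
Fractional drop under load = R_th/(R_th + R_L) = 5.199 / (5.199 + 83.6) = 0.05855.
So the output falls by 5.86 %.

5.86 %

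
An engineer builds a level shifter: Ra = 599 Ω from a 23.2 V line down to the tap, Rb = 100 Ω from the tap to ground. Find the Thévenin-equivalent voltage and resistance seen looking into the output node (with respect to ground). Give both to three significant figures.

V_th = 3.32 V, R_th = 85.7 Ω

V_th is the open-circuit tap voltage: 23.2 × 100/(599 + 100) = 3.32 V.
With the supply zeroed, Ra and Rb appear in parallel from the tap: R_th = Ra‖Rb = (599 × 100)/699.0 = 85.7 Ω.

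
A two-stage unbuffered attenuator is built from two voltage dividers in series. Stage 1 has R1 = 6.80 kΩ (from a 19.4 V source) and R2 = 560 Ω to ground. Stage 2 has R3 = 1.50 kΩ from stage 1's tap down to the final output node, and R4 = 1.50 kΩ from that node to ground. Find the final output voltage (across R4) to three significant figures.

Stage 2 presents R3+R4 = 3000 Ω as a load on stage 1's tap.
Stage 1's lower leg becomes R2‖(R3+R4) = 471.9 Ω, so V_mid = 19.4 × 471.9/7272 = 1.259 V.
Stage 2 is itself unloaded: V_out = V_mid × R4/(R3+R4) = 1.259 × 1500/3000 = 0.629 V.

V_out ≈ 0.629 V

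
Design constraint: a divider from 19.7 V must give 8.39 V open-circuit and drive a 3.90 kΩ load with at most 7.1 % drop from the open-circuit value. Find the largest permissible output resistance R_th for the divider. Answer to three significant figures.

Loading drop = R_th/(R_th + R_L) ≤ 0.0710, so R_th ≤ R_L · ε/(1−ε) = 3.90 kΩ × 0.0710/0.9290 = 298 Ω.
(Any R1, R2 with R2/(R1+R2) = 0.426 and R1‖R2 ≤ 298 Ω will meet the spec.)

R_th ≤ 298 Ω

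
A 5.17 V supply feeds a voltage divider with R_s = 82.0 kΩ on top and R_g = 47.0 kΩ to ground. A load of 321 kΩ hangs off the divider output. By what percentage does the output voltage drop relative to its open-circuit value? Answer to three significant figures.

The divider's output (Thévenin) resistance is R_s‖R_g = 29.88 kΩ.
Fractional drop under load = R_th/(R_th + R_L) = 29.88 / (29.88 + 321) = 0.08515.
So the output falls by 8.51 %.

8.51 %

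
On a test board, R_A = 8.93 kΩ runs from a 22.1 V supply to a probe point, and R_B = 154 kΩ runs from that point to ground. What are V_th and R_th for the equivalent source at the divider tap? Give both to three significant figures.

V_th = 20.9 V, R_th = 8.44 kΩ

V_th is the open-circuit tap voltage: 22.1 × 154/(8.93 + 154) = 20.9 V.
With the supply zeroed, R_A and R_B appear in parallel from the tap: R_th = R_A‖R_B = (8.93 × 154)/162.9 = 8.44 kΩ.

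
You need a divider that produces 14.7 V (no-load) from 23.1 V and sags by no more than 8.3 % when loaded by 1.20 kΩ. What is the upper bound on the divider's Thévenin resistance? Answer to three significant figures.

R_th ≤ 109 Ω

Loading drop = R_th/(R_th + R_L) ≤ 0.0830, so R_th ≤ R_L · ε/(1−ε) = 1.20 kΩ × 0.0830/0.9170 = 109 Ω.
(Any R1, R2 with R2/(R1+R2) = 0.636 and R1‖R2 ≤ 109 Ω will meet the spec.)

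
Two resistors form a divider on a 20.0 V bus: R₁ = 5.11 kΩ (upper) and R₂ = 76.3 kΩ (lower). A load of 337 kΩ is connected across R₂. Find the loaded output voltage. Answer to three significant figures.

The load sits in parallel with R₂: R₂‖R_L = (76.3 × 337) / (76.3 + 337) = 62.21 kΩ.
V_out = 20.0 × 62.21 / (5.11 + 62.21) = 20.0 × 62.21/67.32 = 18.5 V.
(Unloaded it would have been 18.7 V.)

V_out ≈ 18.5 V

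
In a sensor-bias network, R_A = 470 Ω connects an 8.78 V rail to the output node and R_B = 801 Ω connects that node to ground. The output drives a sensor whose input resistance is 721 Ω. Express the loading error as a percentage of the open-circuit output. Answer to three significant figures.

29.1 %

The divider's output (Thévenin) resistance is R_A‖R_B = 296.2 Ω.
Fractional drop under load = R_th/(R_th + R_L) = 296.2 / (296.2 + 721) = 0.2912.
So the output falls by 29.1 %.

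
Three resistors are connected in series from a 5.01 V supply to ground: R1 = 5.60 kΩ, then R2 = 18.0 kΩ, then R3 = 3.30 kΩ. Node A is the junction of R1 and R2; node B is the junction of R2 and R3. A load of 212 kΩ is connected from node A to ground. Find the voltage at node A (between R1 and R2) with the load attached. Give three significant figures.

Below node A the series string R2+R3 = 21.30 kΩ sits in parallel with the 212 kΩ load: 19.36 kΩ.
V_A = 5.01 × 19.36/(5.60 + 19.36) = 3.89 V.

V ≈ 3.89 V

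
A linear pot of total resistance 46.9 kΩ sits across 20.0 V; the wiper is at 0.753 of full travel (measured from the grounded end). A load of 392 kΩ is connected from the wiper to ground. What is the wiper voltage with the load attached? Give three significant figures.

The wiper splits the pot into (1−α)R = 11.58 kΩ above and αR = 35.32 kΩ below.
Lower section ‖ load = 32.40 kΩ.
V_wiper = 20.0 × 32.40/(11.58 + 32.40) = 14.7 V.

V ≈ 14.7 V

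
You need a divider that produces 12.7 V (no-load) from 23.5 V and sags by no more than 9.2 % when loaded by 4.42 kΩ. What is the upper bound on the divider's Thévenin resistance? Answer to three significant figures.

Loading drop = R_th/(R_th + R_L) ≤ 0.0920, so R_th ≤ R_L · ε/(1−ε) = 4.42 kΩ × 0.0920/0.9080 = 448 Ω.

R_th ≤ 448 Ω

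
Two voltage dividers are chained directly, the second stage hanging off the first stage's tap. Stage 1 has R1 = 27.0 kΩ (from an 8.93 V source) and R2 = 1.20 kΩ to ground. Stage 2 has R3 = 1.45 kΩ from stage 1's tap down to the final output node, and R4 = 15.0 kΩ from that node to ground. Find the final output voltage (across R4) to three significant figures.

Stage 2 presents R3+R4 = 16.45 kΩ as a load on stage 1's tap.
Stage 1's lower leg becomes R2‖(R3+R4) = 1.118 kΩ, so V_mid = 8.93 × 1.118/28.12 = 0.3552 V.
Stage 2 is itself unloaded: V_out = V_mid × R4/(R3+R4) = 0.3552 × 15.0/16.45 = 0.324 V.

V_out ≈ 0.324 V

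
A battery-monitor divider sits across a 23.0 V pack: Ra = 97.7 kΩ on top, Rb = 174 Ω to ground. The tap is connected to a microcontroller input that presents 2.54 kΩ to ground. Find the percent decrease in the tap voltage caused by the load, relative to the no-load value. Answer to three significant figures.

The divider's output (Thévenin) resistance is Ra‖Rb = 173.7 Ω.
Fractional drop under load = R_th/(R_th + R_L) = 173.7 / (173.7 + 2540) = 0.06401.
So the output falls by 6.40 %.

6.40 %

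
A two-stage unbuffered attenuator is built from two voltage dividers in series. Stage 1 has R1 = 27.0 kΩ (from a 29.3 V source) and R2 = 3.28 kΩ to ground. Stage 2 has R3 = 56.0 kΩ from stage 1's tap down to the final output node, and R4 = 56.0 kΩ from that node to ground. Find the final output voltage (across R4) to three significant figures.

V_out ≈ 1.55 V

Stage 2 presents R3+R4 = 112.0 kΩ as a load on stage 1's tap.
Stage 1's lower leg becomes R2‖(R3+R4) = 3.187 kΩ, so V_mid = 29.3 × 3.187/30.19 = 3.093 V.
Stage 2 is itself unloaded: V_out = V_mid × R4/(R3+R4) = 3.093 × 56.0/112.0 = 1.55 V.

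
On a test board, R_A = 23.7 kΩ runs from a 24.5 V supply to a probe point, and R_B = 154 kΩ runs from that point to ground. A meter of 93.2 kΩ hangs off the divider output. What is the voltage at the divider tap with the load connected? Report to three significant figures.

The load sits in parallel with R_B: R_B‖R_L = (154 × 93.2) / (154 + 93.2) = 58.06 kΩ.
V_out = 24.5 × 58.06 / (23.7 + 58.06) = 24.5 × 58.06/81.76 = 17.4 V.

V_out ≈ 17.4 V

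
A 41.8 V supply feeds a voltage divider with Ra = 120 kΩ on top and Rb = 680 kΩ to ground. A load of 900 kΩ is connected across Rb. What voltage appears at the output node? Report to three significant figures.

V_out ≈ 31.9 V

The load sits in parallel with Rb: Rb‖R_L = (680 × 900) / (680 + 900) = 387.3 kΩ.
V_out = 41.8 × 387.3 / (120 + 387.3) = 41.8 × 387.3/507.3 = 31.9 V.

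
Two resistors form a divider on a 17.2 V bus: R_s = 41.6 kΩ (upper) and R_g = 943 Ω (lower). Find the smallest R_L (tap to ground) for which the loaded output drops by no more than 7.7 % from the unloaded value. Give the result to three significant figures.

R_L(min) ≈ 11.1 kΩ

Output resistance R_th = R_s‖R_g = (41600 × 943)/42540 = 922.1 Ω.
The fractional drop is R_th/(R_th + R_L); requiring this ≤ 0.0770 gives R_L ≥ R_th(1/0.0770 − 1) = 922.1 × 11.99 = 11.1 kΩ.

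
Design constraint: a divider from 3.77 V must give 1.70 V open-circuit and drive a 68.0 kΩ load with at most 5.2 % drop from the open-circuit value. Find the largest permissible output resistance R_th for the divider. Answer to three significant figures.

Loading drop = R_th/(R_th + R_L) ≤ 0.0520, so R_th ≤ R_L · ε/(1−ε) = 68.0 kΩ × 0.0520/0.9480 = 3.73 kΩ.

R_th ≤ 3.73 kΩ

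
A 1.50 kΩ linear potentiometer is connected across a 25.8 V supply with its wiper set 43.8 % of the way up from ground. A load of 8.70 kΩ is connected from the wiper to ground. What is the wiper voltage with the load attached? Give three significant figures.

The wiper splits the pot into (1−α)R = 843.0 Ω above and αR = 657.0 Ω below.
Lower section ‖ load = 610.9 Ω.
V_wiper = 25.8 × 610.9/(843.0 + 610.9) = 10.8 V.

V ≈ 10.8 V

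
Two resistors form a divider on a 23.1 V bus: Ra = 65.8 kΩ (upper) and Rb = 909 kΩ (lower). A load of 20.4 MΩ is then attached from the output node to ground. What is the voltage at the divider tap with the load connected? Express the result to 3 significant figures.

The load sits in parallel with Rb: Rb‖R_L = (909 × 20400) / (909 + 20400) = 870.2 kΩ.
V_out = 23.1 × 870.2 / (65.8 + 870.2) = 23.1 × 870.2/936.0 = 21.5 V.

V_out ≈ 21.5 V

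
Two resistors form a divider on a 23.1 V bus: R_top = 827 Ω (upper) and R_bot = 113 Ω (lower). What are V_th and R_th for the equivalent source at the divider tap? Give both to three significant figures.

V_th = 2.78 V, R_th = 99.4 Ω

V_th is the open-circuit tap voltage: 23.1 × 113/(827 + 113) = 2.78 V.
With the supply zeroed, R_top and R_bot appear in parallel from the tap: R_th = R_top‖R_bot = (827 × 113)/940.0 = 99.4 Ω.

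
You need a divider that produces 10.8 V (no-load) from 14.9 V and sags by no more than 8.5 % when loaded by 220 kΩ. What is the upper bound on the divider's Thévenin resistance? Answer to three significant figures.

Loading drop = R_th/(R_th + R_L) ≤ 0.0850, so R_th ≤ R_L · ε/(1−ε) = 220 kΩ × 0.0850/0.9150 = 20.4 kΩ.
(Any R1, R2 with R2/(R1+R2) = 0.725 and R1‖R2 ≤ 20.4 kΩ will meet the spec.)

R_th ≤ 20.4 kΩ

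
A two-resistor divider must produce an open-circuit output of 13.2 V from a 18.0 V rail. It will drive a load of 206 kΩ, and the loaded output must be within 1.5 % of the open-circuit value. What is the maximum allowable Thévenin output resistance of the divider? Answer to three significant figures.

Loading drop = R_th/(R_th + R_L) ≤ 0.0150, so R_th ≤ R_L · ε/(1−ε) = 206 kΩ × 0.0150/0.9850 = 3.14 kΩ.
(Any R1, R2 with R2/(R1+R2) = 0.733 and R1‖R2 ≤ 3.14 kΩ will meet the spec.)

R_th ≤ 3.14 kΩ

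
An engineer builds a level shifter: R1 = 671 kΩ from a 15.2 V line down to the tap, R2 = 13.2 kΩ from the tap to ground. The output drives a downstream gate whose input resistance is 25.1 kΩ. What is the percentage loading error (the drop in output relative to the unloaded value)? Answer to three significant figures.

34.0 %

Unloaded V = 15.2 × 13.2/684.2 = 0.2932 V.
Loaded: R2‖R_L = 8.651 kΩ, giving V = 15.2 × 8.651/679.7 = 0.1935 V.
Drop = (0.2932 − 0.1935) / 0.2932 = 34.0 %.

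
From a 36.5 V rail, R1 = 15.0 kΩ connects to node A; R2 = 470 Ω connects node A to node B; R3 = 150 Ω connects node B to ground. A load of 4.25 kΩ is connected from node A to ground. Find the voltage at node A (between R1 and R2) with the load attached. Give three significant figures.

Below node A the series string R2+R3 = 620.0 Ω sits in parallel with the 4250 Ω load: 541.1 Ω.
V_A = 36.5 × 541.1/(15000 + 541.1) = 1.27 V.

V ≈ 1.27 V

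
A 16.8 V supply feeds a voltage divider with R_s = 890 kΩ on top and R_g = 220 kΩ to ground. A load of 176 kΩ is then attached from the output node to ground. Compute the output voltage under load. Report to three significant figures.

The load sits in parallel with R_g: R_g‖R_L = (220 × 176) / (220 + 176) = 97.78 kΩ.
V_out = 16.8 × 97.78 / (890 + 97.78) = 16.8 × 97.78/987.8 = 1.66 V.

V_out ≈ 1.66 V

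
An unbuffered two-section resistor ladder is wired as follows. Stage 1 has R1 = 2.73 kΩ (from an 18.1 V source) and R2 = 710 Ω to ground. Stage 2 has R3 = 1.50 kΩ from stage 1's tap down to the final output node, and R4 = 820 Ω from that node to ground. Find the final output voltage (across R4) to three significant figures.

Stage 2 presents R3+R4 = 2320 Ω as a load on stage 1's tap.
Stage 1's lower leg becomes R2‖(R3+R4) = 543.6 Ω, so V_mid = 18.1 × 543.6/3274 = 3.006 V.
Stage 2 is itself unloaded: V_out = V_mid × R4/(R3+R4) = 3.006 × 820/2320 = 1.06 V.

V_out ≈ 1.06 V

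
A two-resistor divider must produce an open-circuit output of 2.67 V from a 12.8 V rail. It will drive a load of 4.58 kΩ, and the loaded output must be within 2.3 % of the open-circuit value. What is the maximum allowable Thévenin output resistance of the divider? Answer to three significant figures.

R_th ≤ 108 Ω

Loading drop = R_th/(R_th + R_L) ≤ 0.0230, so R_th ≤ R_L · ε/(1−ε) = 4.58 kΩ × 0.0230/0.9770 = 108 Ω.
(Any R1, R2 with R2/(R1+R2) = 0.209 and R1‖R2 ≤ 108 Ω will meet the spec.)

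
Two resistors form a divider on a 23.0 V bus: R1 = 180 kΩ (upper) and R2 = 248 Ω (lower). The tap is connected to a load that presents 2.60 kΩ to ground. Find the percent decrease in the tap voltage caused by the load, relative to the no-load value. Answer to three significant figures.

8.70 %

The divider's output (Thévenin) resistance is R1‖R2 = 247.7 Ω.
Fractional drop under load = R_th/(R_th + R_L) = 247.7 / (247.7 + 2600) = 0.08697.
So the output falls by 8.70 %.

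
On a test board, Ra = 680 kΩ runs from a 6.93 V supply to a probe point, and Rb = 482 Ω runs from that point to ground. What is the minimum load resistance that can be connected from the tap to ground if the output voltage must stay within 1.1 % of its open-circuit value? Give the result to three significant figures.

Output resistance R_th = Ra‖Rb = (680000 × 482)/680500 = 481.7 Ω.
The fractional drop is R_th/(R_th + R_L); requiring this ≤ 0.0110 gives R_L ≥ R_th(1/0.0110 − 1) = 481.7 × 89.91 = 43.3 kΩ.

R_L(min) ≈ 43.3 kΩ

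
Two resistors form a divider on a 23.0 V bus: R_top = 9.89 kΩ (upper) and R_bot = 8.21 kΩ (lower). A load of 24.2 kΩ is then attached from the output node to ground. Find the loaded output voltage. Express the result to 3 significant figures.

V_out ≈ 8.80 V

The load sits in parallel with R_bot: R_bot‖R_L = (8.21 × 24.2) / (8.21 + 24.2) = 6.130 kΩ.
V_out = 23.0 × 6.130 / (9.89 + 6.130) = 23.0 × 6.130/16.02 = 8.80 V.
(Unloaded it would have been 10.4 V.)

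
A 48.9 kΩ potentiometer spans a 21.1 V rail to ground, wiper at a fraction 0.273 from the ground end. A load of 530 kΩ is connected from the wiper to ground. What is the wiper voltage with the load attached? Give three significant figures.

The wiper splits the pot into (1−α)R = 35.55 kΩ above and αR = 13.35 kΩ below.
Lower section ‖ load = 13.02 kΩ.
V_wiper = 21.1 × 13.02/(35.55 + 13.02) = 5.66 V.

V ≈ 5.66 V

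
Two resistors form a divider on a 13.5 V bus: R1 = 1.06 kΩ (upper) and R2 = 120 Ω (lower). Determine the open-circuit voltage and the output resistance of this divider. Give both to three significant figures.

V_th is the open-circuit tap voltage: 13.5 × 120/(1060 + 120) = 1.37 V.
With the supply zeroed, R1 and R2 appear in parallel from the tap: R_th = R1‖R2 = (1060 × 120)/1180 = 108 Ω.

V_th = 1.37 V, R_th = 108 Ω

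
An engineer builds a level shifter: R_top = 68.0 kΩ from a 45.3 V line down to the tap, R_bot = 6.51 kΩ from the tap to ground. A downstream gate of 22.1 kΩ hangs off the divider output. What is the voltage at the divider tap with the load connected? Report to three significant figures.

The load sits in parallel with R_bot: R_bot‖R_L = (6.51 × 22.1) / (6.51 + 22.1) = 5.029 kΩ.
V_out = 45.3 × 5.029 / (68.0 + 5.029) = 45.3 × 5.029/73.03 = 3.12 V.
(Unloaded it would have been 3.96 V.)

V_out ≈ 3.12 V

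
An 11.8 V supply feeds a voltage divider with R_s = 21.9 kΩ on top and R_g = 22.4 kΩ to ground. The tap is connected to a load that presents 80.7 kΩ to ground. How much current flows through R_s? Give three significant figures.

I ≈ 0.299 mA

R_g‖R_L = 17.53 kΩ, so the source sees R_s + R_g‖R_L = 39.43 kΩ.
I = 11.8 V / 39.43 kΩ = 0.299 mA.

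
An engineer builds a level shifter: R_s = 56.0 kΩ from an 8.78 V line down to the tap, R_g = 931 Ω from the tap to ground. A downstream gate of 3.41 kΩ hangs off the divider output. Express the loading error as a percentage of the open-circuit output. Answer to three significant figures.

21.2 %

Unloaded V = 8.78 × 931/56930 = 0.1436 V.
Loaded: R_g‖R_L = 731.3 Ω, giving V = 8.78 × 731.3/56730 = 0.1132 V.
Drop = (0.1436 − 0.1132) / 0.1436 = 21.2 %.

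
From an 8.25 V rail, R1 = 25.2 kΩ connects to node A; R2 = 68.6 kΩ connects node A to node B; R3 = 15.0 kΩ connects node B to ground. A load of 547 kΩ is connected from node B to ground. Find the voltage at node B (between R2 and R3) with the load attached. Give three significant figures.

At node B, R3 is in parallel with the load: R3‖R_L = 14.60 kΩ.
Below node A the resistance is R2 + (R3‖R_L) = 83.20 kΩ, so V_A = 8.25 × 83.20/108.4 = 6.332 V.
Then V_B = V_A × (R3‖R_L)/(R2 + R3‖R_L) = 6.332 × 14.60/83.20 = 1.11 V.

V ≈ 1.11 V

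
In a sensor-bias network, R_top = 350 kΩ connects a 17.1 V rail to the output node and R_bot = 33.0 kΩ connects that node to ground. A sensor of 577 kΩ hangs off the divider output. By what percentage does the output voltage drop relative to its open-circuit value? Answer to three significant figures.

The divider's output (Thévenin) resistance is R_top‖R_bot = 30.16 kΩ.
Fractional drop under load = R_th/(R_th + R_L) = 30.16 / (30.16 + 577) = 0.04967.
So the output falls by 4.97 %.

4.97 %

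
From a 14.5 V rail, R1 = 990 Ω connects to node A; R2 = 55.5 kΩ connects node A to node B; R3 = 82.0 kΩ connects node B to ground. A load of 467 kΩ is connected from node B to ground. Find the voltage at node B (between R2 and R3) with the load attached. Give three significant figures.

At node B, R3 is in parallel with the load: R3‖R_L = 69750 Ω.
Below node A the resistance is R2 + (R3‖R_L) = 125300 Ω, so V_A = 14.5 × 125300/126200 = 14.39 V.
Then V_B = V_A × (R3‖R_L)/(R2 + R3‖R_L) = 14.39 × 69750/125300 = 8.01 V.

V ≈ 8.01 V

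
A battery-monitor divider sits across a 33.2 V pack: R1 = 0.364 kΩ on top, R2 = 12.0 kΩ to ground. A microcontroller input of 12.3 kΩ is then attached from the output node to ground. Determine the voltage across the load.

V_out ≈ 31.3 V

The load sits in parallel with R2: R2‖R_L = (12000 × 12300) / (12000 + 12300) = 6074 Ω.
V_out = 33.2 × 6074 / (364 + 6074) = 33.2 × 6074/6438 = 31.3 V.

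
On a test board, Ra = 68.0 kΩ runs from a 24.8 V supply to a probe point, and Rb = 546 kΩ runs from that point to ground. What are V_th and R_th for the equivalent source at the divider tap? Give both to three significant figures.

V_th is the open-circuit tap voltage: 24.8 × 546/(68.0 + 546) = 22.1 V.
With the supply zeroed, Ra and Rb appear in parallel from the tap: R_th = Ra‖Rb = (68.0 × 546)/614.0 = 60.5 kΩ.

V_th = 22.1 V, R_th = 60.5 kΩ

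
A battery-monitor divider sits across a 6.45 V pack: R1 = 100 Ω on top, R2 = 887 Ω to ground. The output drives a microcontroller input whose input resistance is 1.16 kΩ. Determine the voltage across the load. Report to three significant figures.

V_out ≈ 5.38 V

The load sits in parallel with R2: R2‖R_L = (887 × 1160) / (887 + 1160) = 502.6 Ω.
V_out = 6.45 × 502.6 / (100 + 502.6) = 6.45 × 502.6/602.6 = 5.38 V.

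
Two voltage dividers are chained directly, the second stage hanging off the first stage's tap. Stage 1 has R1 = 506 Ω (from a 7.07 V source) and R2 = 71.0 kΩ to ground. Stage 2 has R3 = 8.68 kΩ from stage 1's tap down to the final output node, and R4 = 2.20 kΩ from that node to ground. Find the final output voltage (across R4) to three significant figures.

V_out ≈ 1.36 V

Stage 2 presents R3+R4 = 10880 Ω as a load on stage 1's tap.
Stage 1's lower leg becomes R2‖(R3+R4) = 9434 Ω, so V_mid = 7.07 × 9434/9940 = 6.710 V.
Stage 2 is itself unloaded: V_out = V_mid × R4/(R3+R4) = 6.710 × 2200/10880 = 1.36 V.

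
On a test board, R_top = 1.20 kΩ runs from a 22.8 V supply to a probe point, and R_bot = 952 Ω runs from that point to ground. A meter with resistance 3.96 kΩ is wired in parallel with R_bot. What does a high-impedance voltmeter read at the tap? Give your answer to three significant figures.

The load sits in parallel with R_bot: R_bot‖R_L = (952 × 3960) / (952 + 3960) = 767.5 Ω.
V_out = 22.8 × 767.5 / (1200 + 767.5) = 22.8 × 767.5/1967 = 8.89 V.
(Unloaded it would have been 10.1 V.)

V_out ≈ 8.89 V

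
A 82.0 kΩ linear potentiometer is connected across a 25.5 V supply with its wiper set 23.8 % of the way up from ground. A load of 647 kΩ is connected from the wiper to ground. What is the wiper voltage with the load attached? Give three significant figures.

The wiper splits the pot into (1−α)R = 62.48 kΩ above and αR = 19.52 kΩ below.
Lower section ‖ load = 18.94 kΩ.
V_wiper = 25.5 × 18.94/(62.48 + 18.94) = 5.93 V.

V ≈ 5.93 V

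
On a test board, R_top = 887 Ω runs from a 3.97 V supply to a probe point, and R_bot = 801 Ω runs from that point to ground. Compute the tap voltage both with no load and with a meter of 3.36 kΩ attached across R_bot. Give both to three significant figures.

Unloaded: 1.88 V; loaded: 1.67 V

Open-circuit: V = 3.97 × 801/(887 + 801) = 1.88 V.
With the load, R_bot becomes R_bot‖R_L = 646.8 Ω, so V = 3.97 × 646.8/1534 = 1.67 V.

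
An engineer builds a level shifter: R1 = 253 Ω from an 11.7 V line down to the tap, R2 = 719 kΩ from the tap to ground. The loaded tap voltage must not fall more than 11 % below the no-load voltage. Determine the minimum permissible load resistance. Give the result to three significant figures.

Output resistance R_th = R1‖R2 = (253 × 719000)/719300 = 252.9 Ω.
The fractional drop is R_th/(R_th + R_L); requiring this ≤ 0.110 gives R_L ≥ R_th(1/0.110 − 1) = 252.9 × 8.091 = 2.05 kΩ.

R_L(min) ≈ 2.05 kΩ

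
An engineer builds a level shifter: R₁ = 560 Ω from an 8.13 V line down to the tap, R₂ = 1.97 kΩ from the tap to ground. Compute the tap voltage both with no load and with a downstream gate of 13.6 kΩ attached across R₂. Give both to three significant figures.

Unloaded: 6.33 V; loaded: 6.13 V

Open-circuit: V = 8.13 × 1970/(560 + 1970) = 6.33 V.
With the load, R₂ becomes R₂‖R_L = 1721 Ω, so V = 8.13 × 1721/2281 = 6.13 V.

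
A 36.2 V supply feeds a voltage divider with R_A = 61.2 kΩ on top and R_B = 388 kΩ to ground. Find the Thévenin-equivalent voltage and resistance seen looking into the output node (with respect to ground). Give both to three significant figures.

V_th = 31.3 V, R_th = 52.9 kΩ

V_th is the open-circuit tap voltage: 36.2 × 388/(61.2 + 388) = 31.3 V.
With the supply zeroed, R_A and R_B appear in parallel from the tap: R_th = R_A‖R_B = (61.2 × 388)/449.2 = 52.9 kΩ.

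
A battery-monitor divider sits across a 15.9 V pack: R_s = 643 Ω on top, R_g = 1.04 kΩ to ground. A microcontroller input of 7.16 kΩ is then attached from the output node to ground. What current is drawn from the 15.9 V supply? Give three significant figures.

I ≈ 10.3 mA

R_g‖R_L = 908.1 Ω, so the source sees R_s + R_g‖R_L = 1551 Ω.
I = 15.9 V / 1551 Ω = 10.3 mA.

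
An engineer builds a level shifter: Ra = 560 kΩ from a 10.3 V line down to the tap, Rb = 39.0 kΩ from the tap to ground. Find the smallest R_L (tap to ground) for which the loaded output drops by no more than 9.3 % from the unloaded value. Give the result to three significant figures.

R_L(min) ≈ 356 kΩ

Output resistance R_th = Ra‖Rb = (560 × 39.0)/599.0 = 36.46 kΩ.
The fractional drop is R_th/(R_th + R_L); requiring this ≤ 0.0930 gives R_L ≥ R_th(1/0.0930 − 1) = 36.46 × 9.753 = 356 kΩ.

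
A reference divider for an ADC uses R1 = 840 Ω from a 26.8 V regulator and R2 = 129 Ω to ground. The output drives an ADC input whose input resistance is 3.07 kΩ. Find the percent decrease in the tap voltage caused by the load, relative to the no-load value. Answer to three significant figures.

The divider's output (Thévenin) resistance is R1‖R2 = 111.8 Ω.
Fractional drop under load = R_th/(R_th + R_L) = 111.8 / (111.8 + 3070) = 0.03515.
So the output falls by 3.51 %.

3.51 %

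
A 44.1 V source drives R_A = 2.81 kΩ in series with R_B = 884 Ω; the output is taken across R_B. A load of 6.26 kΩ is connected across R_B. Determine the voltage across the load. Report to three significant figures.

The load sits in parallel with R_B: R_B‖R_L = (884 × 6260) / (884 + 6260) = 774.6 Ω.
V_out = 44.1 × 774.6 / (2810 + 774.6) = 44.1 × 774.6/3585 = 9.53 V.
(Unloaded it would have been 10.6 V.)

V_out ≈ 9.53 V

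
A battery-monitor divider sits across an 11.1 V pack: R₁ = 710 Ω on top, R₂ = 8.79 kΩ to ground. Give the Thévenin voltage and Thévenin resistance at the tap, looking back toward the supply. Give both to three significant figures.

V_th is the open-circuit tap voltage: 11.1 × 8790/(710 + 8790) = 10.3 V.
With the supply zeroed, R₁ and R₂ appear in parallel from the tap: R_th = R₁‖R₂ = (710 × 8790)/9500 = 657 Ω.

V_th = 10.3 V, R_th = 657 Ω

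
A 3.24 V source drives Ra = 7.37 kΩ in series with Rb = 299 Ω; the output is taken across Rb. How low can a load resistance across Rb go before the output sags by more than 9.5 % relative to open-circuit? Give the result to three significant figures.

Output resistance R_th = Ra‖Rb = (7370 × 299)/7669 = 287.3 Ω.
The fractional drop is R_th/(R_th + R_L); requiring this ≤ 0.0950 gives R_L ≥ R_th(1/0.0950 − 1) = 287.3 × 9.526 = 2.74 kΩ.

R_L(min) ≈ 2.74 kΩ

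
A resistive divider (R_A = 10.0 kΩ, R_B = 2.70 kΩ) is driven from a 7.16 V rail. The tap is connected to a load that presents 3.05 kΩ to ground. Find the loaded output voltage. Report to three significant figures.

The load sits in parallel with R_B: R_B‖R_L = (2.70 × 3.05) / (2.70 + 3.05) = 1.432 kΩ.
V_out = 7.16 × 1.432 / (10.0 + 1.432) = 7.16 × 1.432/11.43 = 0.897 V.

V_out ≈ 0.897 V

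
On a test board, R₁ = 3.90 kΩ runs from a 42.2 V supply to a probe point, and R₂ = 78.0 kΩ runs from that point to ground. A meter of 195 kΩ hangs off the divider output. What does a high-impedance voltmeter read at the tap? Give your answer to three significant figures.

The load sits in parallel with R₂: R₂‖R_L = (78.0 × 195) / (78.0 + 195) = 55.71 kΩ.
V_out = 42.2 × 55.71 / (3.90 + 55.71) = 42.2 × 55.71/59.61 = 39.4 V.
(Unloaded it would have been 40.2 V.)

V_out ≈ 39.4 V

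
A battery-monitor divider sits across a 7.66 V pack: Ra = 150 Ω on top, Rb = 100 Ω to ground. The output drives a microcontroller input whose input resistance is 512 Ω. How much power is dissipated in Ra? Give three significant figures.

Total resistance from the source is Ra + (Rb‖R_L) = 233.7 Ω, so I = 7.66/233.7 Ω = 32.78 mA.
P = I²·Ra = (32.78 mA)² × 150 Ω = 161 mW.

P ≈ 161 mW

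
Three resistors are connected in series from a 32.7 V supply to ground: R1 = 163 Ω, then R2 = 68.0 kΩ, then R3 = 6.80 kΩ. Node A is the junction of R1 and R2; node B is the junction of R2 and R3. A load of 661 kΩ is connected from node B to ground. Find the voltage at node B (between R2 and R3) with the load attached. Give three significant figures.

At node B, R3 is in parallel with the load: R3‖R_L = 6731 Ω.
Below node A the resistance is R2 + (R3‖R_L) = 74730 Ω, so V_A = 32.7 × 74730/74890 = 32.63 V.
Then V_B = V_A × (R3‖R_L)/(R2 + R3‖R_L) = 32.63 × 6731/74730 = 2.94 V.

V ≈ 2.94 V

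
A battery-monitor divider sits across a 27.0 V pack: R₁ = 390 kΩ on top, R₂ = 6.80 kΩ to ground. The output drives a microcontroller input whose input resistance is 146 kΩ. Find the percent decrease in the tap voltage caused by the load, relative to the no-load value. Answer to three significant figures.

The divider's output (Thévenin) resistance is R₁‖R₂ = 6.683 kΩ.
Fractional drop under load = R_th/(R_th + R_L) = 6.683 / (6.683 + 146) = 0.04377.
So the output falls by 4.38 %.

4.38 %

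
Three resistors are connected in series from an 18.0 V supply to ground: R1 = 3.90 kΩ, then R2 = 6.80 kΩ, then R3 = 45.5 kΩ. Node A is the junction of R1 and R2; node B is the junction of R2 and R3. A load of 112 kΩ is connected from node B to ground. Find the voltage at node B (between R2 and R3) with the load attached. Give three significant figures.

V ≈ 13.5 V

At node B, R3 is in parallel with the load: R3‖R_L = 32.36 kΩ.
Below node A the resistance is R2 + (R3‖R_L) = 39.16 kΩ, so V_A = 18.0 × 39.16/43.06 = 16.37 V.
Then V_B = V_A × (R3‖R_L)/(R2 + R3‖R_L) = 16.37 × 32.36/39.16 = 13.5 V.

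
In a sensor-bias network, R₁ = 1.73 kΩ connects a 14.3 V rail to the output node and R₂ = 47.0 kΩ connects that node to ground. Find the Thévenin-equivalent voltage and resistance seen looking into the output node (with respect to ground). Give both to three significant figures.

V_th = 13.8 V, R_th = 1.67 kΩ

V_th is the open-circuit tap voltage: 14.3 × 47.0/(1.73 + 47.0) = 13.8 V.
With the supply zeroed, R₁ and R₂ appear in parallel from the tap: R_th = R₁‖R₂ = (1.73 × 47.0)/48.73 = 1.67 kΩ.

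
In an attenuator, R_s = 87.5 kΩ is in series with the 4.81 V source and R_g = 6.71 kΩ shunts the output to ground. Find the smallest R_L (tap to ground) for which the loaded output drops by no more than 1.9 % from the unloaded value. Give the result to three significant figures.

Output resistance R_th = R_s‖R_g = (87.5 × 6.71)/94.21 = 6.232 kΩ.
The fractional drop is R_th/(R_th + R_L); requiring this ≤ 0.0190 gives R_L ≥ R_th(1/0.0190 − 1) = 6.232 × 51.63 = 322 kΩ.

R_L(min) ≈ 322 kΩ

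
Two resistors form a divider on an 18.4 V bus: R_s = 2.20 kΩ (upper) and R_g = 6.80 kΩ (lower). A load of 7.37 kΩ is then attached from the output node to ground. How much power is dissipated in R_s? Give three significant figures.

P ≈ 22.6 mW

Total resistance from the source is R_s + (R_g‖R_L) = 5.737 kΩ, so I = 18.4/5.737 kΩ = 3.207 mA.
P = I²·R_s = (3.207 mA)² × 2.20 kΩ = 22.6 mW.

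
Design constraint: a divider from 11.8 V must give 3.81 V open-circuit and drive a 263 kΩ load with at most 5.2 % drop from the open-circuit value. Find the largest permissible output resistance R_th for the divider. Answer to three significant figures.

Loading drop = R_th/(R_th + R_L) ≤ 0.0520, so R_th ≤ R_L · ε/(1−ε) = 263 kΩ × 0.0520/0.9480 = 14.4 kΩ.

R_th ≤ 14.4 kΩ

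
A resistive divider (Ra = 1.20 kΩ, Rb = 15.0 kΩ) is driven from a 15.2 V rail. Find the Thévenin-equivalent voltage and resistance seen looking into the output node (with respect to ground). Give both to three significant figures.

V_th = 14.1 V, R_th = 1.11 kΩ

V_th is the open-circuit tap voltage: 15.2 × 15.0/(1.20 + 15.0) = 14.1 V.
With the supply zeroed, Ra and Rb appear in parallel from the tap: R_th = Ra‖Rb = (1.20 × 15.0)/16.20 = 1.11 kΩ.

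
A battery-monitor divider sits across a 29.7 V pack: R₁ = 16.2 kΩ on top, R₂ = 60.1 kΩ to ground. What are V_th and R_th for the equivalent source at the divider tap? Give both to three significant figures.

V_th is the open-circuit tap voltage: 29.7 × 60.1/(16.2 + 60.1) = 23.4 V.
With the supply zeroed, R₁ and R₂ appear in parallel from the tap: R_th = R₁‖R₂ = (16.2 × 60.1)/76.30 = 12.8 kΩ.

V_th = 23.4 V, R_th = 12.8 kΩ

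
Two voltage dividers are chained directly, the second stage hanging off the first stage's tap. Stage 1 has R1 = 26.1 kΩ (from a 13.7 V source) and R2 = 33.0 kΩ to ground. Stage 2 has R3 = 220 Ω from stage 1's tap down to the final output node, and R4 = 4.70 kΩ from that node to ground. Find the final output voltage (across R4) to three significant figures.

V_out ≈ 1.84 V

Stage 2 presents R3+R4 = 4920 Ω as a load on stage 1's tap.
Stage 1's lower leg becomes R2‖(R3+R4) = 4282 Ω, so V_mid = 13.7 × 4282/30380 = 1.931 V.
Stage 2 is itself unloaded: V_out = V_mid × R4/(R3+R4) = 1.931 × 4700/4920 = 1.84 V.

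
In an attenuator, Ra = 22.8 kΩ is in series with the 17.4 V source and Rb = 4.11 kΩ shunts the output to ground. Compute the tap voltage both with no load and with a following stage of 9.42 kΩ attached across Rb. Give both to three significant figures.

Open-circuit: V = 17.4 × 4.11/(22.8 + 4.11) = 2.66 V.
With the load, Rb becomes Rb‖R_L = 2.862 kΩ, so V = 17.4 × 2.862/25.66 = 1.94 V.

Unloaded: 2.66 V; loaded: 1.94 V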